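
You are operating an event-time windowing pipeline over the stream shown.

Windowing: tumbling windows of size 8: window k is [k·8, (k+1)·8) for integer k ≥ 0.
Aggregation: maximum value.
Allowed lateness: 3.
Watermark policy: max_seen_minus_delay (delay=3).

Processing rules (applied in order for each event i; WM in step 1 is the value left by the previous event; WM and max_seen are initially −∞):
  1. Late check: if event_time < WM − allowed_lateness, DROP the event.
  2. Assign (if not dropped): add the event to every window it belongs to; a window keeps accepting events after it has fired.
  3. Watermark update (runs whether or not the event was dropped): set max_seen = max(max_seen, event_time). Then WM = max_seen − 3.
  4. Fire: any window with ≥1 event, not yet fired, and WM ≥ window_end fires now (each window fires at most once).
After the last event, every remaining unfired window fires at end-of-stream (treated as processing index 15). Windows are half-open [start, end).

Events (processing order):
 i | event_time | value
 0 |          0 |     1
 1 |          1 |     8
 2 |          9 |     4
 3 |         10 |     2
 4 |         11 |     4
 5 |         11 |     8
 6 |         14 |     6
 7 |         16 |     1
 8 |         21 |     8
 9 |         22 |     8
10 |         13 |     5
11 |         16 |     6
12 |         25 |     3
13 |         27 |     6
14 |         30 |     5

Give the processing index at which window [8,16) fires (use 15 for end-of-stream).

i=0 t=0 v=1: → [0,8); WM=-3
i=1 t=1 v=8: → [0,8); WM=-2
i=2 t=9 v=4: → [8,16); WM=6
i=3 t=10 v=2: → [8,16); WM=7
i=4 t=11 v=4: → [8,16); WM=8; [0,8) fires=8
i=5 t=11 v=8: → [8,16); WM=8
i=6 t=14 v=6: → [8,16); WM=11
i=7 t=16 v=1: → [16,24); WM=13
i=8 t=21 v=8: → [16,24); WM=18; [8,16) fires=8
i=9 t=22 v=8: → [16,24); WM=19
i=10 t=13 v=5: DROP (t<19-3); WM=19
i=11 t=16 v=6: → [16,24); WM=19
i=12 t=25 v=3: → [24,32); WM=22
i=13 t=27 v=6: → [24,32); WM=24; [16,24) fires=8
i=14 t=30 v=5: → [24,32); WM=27

8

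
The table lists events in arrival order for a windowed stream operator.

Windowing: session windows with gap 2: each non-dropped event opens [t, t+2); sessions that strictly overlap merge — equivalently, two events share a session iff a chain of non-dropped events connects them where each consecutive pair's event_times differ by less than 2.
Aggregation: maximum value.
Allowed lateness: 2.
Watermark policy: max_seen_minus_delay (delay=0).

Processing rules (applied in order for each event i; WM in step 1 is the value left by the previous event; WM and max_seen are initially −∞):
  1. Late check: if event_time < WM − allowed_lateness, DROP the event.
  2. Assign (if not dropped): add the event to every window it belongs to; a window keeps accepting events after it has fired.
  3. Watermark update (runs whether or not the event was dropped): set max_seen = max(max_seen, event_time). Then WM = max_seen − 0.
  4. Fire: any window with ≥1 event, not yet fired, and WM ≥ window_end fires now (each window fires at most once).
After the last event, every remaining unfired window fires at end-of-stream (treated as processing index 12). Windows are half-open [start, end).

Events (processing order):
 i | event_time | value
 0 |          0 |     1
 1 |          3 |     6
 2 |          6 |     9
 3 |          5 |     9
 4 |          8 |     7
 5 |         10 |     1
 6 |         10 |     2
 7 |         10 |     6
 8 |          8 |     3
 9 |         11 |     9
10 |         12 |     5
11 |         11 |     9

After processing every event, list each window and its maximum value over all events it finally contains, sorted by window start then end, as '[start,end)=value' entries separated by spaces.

[0,2)=1 [3,5)=6 [5,8)=9 [8,10)=7 [10,14)=9

i=0 t=0 v=1: → [0,2); WM=0
i=1 t=3 v=6: → [3,5); WM=3
i=2 t=6 v=9: → [6,8); WM=6
i=3 t=5 v=9: → [5,8); WM=6
i=4 t=8 v=7: → [8,10); WM=8
i=5 t=10 v=1: → [10,12); WM=10
i=6 t=10 v=2: → [10,12); WM=10
i=7 t=10 v=6: → [10,12); WM=10
i=8 t=8 v=3: → [8,10); WM=10
i=9 t=11 v=9: → [10,13); WM=11
i=10 t=12 v=5: → [10,14); WM=12
i=11 t=11 v=9: → [10,14); WM=12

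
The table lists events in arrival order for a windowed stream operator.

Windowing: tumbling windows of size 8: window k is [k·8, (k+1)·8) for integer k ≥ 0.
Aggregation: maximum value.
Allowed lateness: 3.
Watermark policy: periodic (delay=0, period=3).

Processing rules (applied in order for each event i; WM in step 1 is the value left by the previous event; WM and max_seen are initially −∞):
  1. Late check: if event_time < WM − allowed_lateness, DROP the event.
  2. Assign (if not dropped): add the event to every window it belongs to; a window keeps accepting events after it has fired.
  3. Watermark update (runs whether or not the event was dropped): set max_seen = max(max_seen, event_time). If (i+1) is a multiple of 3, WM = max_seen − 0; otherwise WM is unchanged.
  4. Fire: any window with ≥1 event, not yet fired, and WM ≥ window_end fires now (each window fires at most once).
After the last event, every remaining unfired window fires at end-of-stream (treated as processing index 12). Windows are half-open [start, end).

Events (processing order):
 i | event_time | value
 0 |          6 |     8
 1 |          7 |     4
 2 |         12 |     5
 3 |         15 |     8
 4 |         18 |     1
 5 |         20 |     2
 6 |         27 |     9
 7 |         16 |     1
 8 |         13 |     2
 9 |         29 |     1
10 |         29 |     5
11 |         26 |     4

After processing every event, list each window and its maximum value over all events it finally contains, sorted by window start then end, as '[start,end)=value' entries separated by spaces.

i=0 t=6 v=8: → [0,8); WM=−∞
i=1 t=7 v=4: → [0,8); WM=−∞
i=2 t=12 v=5: → [8,16); WM=12; [0,8) fires=8
i=3 t=15 v=8: → [8,16); WM=12
i=4 t=18 v=1: → [16,24); WM=12
i=5 t=20 v=2: → [16,24); WM=20; [8,16) fires=8
i=6 t=27 v=9: → [24,32); WM=20
i=7 t=16 v=1: DROP (t<20-3); WM=20
i=8 t=13 v=2: DROP (t<20-3); WM=27; [16,24) fires=2
i=9 t=29 v=1: → [24,32); WM=27
i=10 t=29 v=5: → [24,32); WM=27
i=11 t=26 v=4: → [24,32); WM=29

[0,8)=8 [8,16)=8 [16,24)=2 [24,32)=9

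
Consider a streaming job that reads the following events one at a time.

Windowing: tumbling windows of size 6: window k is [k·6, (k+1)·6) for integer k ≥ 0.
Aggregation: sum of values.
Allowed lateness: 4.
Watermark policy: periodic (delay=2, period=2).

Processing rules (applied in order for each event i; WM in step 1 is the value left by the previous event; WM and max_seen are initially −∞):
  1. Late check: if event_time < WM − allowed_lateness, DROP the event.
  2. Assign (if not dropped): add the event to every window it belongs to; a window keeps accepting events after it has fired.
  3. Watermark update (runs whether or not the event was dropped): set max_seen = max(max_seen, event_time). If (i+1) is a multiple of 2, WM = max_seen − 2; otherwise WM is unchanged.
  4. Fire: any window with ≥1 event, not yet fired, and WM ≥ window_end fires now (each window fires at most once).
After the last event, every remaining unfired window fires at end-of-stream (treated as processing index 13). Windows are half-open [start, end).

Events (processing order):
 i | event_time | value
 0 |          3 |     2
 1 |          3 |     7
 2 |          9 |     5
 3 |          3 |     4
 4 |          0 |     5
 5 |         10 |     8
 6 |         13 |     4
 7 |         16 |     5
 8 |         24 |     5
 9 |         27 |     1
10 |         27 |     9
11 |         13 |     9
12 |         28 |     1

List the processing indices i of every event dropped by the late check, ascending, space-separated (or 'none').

4 11

i=0 t=3 v=2: → [0,6); WM=−∞
i=1 t=3 v=7: → [0,6); WM=1
i=2 t=9 v=5: → [6,12); WM=1
i=3 t=3 v=4: → [0,6); WM=7; [0,6) fires=13
i=4 t=0 v=5: DROP (t<7-4); WM=7
i=5 t=10 v=8: → [6,12); WM=8
i=6 t=13 v=4: → [12,18); WM=8
i=7 t=16 v=5: → [12,18); WM=14; [6,12) fires=13
i=8 t=24 v=5: → [24,30); WM=14
i=9 t=27 v=1: → [24,30); WM=25; [12,18) fires=9
i=10 t=27 v=9: → [24,30); WM=25
i=11 t=13 v=9: DROP (t<25-4); WM=25
i=12 t=28 v=1: → [24,30); WM=25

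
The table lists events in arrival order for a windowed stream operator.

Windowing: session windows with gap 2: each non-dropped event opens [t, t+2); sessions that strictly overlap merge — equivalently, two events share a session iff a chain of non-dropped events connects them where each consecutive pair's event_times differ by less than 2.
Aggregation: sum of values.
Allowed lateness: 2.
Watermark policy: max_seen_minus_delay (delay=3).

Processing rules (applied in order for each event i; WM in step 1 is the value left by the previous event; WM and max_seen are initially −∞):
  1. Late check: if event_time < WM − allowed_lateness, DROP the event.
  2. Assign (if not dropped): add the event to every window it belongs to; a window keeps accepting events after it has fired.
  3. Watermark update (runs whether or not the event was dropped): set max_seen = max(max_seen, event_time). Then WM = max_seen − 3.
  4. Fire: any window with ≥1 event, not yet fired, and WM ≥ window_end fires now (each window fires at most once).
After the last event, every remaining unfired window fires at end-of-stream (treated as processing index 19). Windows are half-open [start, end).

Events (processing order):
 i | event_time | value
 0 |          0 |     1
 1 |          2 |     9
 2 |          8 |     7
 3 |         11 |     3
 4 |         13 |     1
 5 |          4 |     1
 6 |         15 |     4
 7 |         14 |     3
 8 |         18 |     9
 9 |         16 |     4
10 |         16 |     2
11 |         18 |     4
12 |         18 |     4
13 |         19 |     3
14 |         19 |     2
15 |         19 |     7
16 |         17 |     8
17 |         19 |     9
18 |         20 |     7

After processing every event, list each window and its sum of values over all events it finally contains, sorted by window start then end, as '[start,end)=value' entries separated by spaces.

[0,2)=1 [2,4)=9 [8,10)=7 [11,13)=3 [13,22)=67

i=0 t=0 v=1: → [0,2); WM=-3
i=1 t=2 v=9: → [2,4); WM=-1
i=2 t=8 v=7: → [8,10); WM=5
i=3 t=11 v=3: → [11,13); WM=8
i=4 t=13 v=1: → [13,15); WM=10
i=5 t=4 v=1: DROP (t<10-2); WM=10
i=6 t=15 v=4: → [15,17); WM=12
i=7 t=14 v=3: → [13,17); WM=12
i=8 t=18 v=9: → [18,20); WM=15
i=9 t=16 v=4: → [13,18); WM=15
i=10 t=16 v=2: → [13,18); WM=15
i=11 t=18 v=4: → [18,20); WM=15
i=12 t=18 v=4: → [18,20); WM=15
i=13 t=19 v=3: → [18,21); WM=16
i=14 t=19 v=2: → [18,21); WM=16
i=15 t=19 v=7: → [18,21); WM=16
i=16 t=17 v=8: → [13,21); WM=16
i=17 t=19 v=9: → [13,21); WM=16
i=18 t=20 v=7: → [13,22); WM=17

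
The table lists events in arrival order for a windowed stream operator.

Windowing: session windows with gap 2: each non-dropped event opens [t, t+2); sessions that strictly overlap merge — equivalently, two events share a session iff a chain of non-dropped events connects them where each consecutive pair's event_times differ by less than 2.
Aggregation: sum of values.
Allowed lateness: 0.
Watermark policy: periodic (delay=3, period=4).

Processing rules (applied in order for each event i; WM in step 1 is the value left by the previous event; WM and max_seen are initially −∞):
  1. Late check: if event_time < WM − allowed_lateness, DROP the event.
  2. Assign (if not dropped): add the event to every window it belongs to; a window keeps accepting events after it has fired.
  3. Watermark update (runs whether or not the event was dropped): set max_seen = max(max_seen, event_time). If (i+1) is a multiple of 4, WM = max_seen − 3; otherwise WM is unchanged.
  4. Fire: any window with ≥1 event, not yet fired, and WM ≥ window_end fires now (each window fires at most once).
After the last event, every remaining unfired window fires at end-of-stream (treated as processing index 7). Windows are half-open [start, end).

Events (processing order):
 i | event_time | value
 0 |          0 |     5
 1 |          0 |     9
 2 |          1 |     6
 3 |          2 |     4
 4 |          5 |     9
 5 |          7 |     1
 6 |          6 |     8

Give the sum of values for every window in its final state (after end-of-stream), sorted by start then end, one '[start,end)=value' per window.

i=0 t=0 v=5: → [0,2); WM=−∞
i=1 t=0 v=9: → [0,2); WM=−∞
i=2 t=1 v=6: → [0,3); WM=−∞
i=3 t=2 v=4: → [0,4); WM=-1
i=4 t=5 v=9: → [5,7); WM=-1
i=5 t=7 v=1: → [7,9); WM=-1
i=6 t=6 v=8: → [5,9); WM=-1

[0,4)=24 [5,9)=18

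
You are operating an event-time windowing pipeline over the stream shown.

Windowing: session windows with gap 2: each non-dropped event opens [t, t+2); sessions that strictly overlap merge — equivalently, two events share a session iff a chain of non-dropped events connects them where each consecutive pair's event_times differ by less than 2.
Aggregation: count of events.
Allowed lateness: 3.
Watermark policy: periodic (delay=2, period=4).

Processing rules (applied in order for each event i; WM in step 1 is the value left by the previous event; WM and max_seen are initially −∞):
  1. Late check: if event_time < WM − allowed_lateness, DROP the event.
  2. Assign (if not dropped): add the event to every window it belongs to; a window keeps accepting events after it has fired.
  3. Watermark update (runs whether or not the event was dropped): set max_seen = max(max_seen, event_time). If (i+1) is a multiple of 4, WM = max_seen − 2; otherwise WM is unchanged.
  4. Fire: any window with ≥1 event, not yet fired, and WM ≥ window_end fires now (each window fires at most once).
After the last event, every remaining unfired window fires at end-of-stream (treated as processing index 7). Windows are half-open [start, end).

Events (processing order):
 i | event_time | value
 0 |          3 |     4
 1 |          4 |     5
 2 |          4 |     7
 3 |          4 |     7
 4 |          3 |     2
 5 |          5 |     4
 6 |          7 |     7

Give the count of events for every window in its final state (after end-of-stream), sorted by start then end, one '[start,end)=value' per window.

i=0 t=3 v=4: → [3,5); WM=−∞
i=1 t=4 v=5: → [3,6); WM=−∞
i=2 t=4 v=7: → [3,6); WM=−∞
i=3 t=4 v=7: → [3,6); WM=2
i=4 t=3 v=2: → [3,6); WM=2
i=5 t=5 v=4: → [3,7); WM=2
i=6 t=7 v=7: → [7,9); WM=2

[3,7)=6 [7,9)=1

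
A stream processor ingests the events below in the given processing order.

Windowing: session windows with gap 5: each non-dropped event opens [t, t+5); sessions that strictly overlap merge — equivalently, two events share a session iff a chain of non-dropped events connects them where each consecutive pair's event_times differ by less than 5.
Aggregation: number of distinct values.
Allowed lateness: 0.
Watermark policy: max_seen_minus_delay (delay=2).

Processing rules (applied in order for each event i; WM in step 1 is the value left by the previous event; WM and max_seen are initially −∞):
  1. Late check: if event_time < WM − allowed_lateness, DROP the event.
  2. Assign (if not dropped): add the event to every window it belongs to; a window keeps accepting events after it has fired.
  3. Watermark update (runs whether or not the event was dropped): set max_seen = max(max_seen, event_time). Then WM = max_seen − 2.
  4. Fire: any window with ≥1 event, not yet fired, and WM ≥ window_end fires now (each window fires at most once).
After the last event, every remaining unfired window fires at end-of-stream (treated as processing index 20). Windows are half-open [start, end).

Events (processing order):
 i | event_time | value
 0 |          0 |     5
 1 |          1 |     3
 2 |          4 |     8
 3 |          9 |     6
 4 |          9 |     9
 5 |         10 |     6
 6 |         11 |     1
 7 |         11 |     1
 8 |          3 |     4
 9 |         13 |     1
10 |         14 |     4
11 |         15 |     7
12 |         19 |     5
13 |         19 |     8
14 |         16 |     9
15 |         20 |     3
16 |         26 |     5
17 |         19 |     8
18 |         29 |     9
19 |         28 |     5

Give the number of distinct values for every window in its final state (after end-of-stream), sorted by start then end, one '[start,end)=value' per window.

i=0 t=0 v=5: → [0,5); WM=-2
i=1 t=1 v=3: → [0,6); WM=-1
i=2 t=4 v=8: → [0,9); WM=2
i=3 t=9 v=6: → [9,14); WM=7
i=4 t=9 v=9: → [9,14); WM=7
i=5 t=10 v=6: → [9,15); WM=8
i=6 t=11 v=1: → [9,16); WM=9
i=7 t=11 v=1: → [9,16); WM=9
i=8 t=3 v=4: DROP (t<9-0); WM=9
i=9 t=13 v=1: → [9,18); WM=11
i=10 t=14 v=4: → [9,19); WM=12
i=11 t=15 v=7: → [9,20); WM=13
i=12 t=19 v=5: → [9,24); WM=17
i=13 t=19 v=8: → [9,24); WM=17
i=14 t=16 v=9: DROP (t<17-0); WM=17
i=15 t=20 v=3: → [9,25); WM=18
i=16 t=26 v=5: → [26,31); WM=24
i=17 t=19 v=8: DROP (t<24-0); WM=24
i=18 t=29 v=9: → [26,34); WM=27
i=19 t=28 v=5: → [26,34); WM=27

[0,9)=3 [9,25)=8 [26,34)=2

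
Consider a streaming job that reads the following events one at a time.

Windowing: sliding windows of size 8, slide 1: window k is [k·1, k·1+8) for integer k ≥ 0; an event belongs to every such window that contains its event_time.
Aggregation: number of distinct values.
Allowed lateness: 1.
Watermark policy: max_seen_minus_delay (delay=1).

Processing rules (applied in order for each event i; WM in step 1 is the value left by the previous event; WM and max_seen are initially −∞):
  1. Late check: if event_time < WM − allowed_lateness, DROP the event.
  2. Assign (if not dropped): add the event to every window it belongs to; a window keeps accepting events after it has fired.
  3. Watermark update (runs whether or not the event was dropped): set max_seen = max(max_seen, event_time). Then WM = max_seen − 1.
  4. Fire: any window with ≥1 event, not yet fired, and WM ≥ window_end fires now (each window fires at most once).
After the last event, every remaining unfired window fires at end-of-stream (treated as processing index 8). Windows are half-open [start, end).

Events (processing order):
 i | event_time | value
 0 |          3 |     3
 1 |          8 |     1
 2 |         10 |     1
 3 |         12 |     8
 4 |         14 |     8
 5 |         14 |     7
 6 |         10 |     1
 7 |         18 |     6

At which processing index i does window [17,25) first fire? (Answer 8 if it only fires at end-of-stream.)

8

i=0 t=3 v=3: → [3,11),[2,10),[1,9),[0,8); WM=2
i=1 t=8 v=1: → [8,16),[7,15),[6,14),[5,13),[4,12),[3,11),[2,10),[1,9); WM=7
i=2 t=10 v=1: → [10,18),[9,17),[8,16),[7,15),[6,14),[5,13),[4,12),[3,11); WM=9; [0,8) fires=1 [1,9) fires=2
i=3 t=12 v=8: → [12,20),[11,19),[10,18),[9,17),[8,16),[7,15),[6,14),[5,13); WM=11; [2,10) fires=2 [3,11) fires=2
i=4 t=14 v=8: → [14,22),[13,21),[12,20),[11,19),[10,18),[9,17),[8,16),[7,15); WM=13; [4,12) fires=1 [5,13) fires=2
i=5 t=14 v=7: → [14,22),[13,21),[12,20),[11,19),[10,18),[9,17),[8,16),[7,15); WM=13
i=6 t=10 v=1: DROP (t<13-1); WM=13
i=7 t=18 v=6: → [18,26),[17,25),[16,24),[15,23),[14,22),[13,21),[12,20),[11,19); WM=17; [6,14) fires=2 [7,15) fires=3 [8,16) fires=3 [9,17) fires=3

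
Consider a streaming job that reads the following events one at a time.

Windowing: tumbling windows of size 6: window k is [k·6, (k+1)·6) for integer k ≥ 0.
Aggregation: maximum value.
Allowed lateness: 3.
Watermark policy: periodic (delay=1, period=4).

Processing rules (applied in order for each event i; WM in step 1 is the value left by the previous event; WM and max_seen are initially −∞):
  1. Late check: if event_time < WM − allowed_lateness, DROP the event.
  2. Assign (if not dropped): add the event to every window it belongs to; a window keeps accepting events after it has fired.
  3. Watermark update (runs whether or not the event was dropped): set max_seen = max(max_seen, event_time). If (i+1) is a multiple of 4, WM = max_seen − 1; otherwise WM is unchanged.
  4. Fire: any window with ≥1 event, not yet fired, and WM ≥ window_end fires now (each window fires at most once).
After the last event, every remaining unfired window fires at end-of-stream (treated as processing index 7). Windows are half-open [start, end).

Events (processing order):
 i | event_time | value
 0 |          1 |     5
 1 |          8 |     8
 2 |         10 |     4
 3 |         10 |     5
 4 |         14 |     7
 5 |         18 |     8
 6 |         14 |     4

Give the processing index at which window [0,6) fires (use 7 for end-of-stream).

i=0 t=1 v=5: → [0,6); WM=−∞
i=1 t=8 v=8: → [6,12); WM=−∞
i=2 t=10 v=4: → [6,12); WM=−∞
i=3 t=10 v=5: → [6,12); WM=9; [0,6) fires=5
i=4 t=14 v=7: → [12,18); WM=9
i=5 t=18 v=8: → [18,24); WM=9
i=6 t=14 v=4: → [12,18); WM=9

3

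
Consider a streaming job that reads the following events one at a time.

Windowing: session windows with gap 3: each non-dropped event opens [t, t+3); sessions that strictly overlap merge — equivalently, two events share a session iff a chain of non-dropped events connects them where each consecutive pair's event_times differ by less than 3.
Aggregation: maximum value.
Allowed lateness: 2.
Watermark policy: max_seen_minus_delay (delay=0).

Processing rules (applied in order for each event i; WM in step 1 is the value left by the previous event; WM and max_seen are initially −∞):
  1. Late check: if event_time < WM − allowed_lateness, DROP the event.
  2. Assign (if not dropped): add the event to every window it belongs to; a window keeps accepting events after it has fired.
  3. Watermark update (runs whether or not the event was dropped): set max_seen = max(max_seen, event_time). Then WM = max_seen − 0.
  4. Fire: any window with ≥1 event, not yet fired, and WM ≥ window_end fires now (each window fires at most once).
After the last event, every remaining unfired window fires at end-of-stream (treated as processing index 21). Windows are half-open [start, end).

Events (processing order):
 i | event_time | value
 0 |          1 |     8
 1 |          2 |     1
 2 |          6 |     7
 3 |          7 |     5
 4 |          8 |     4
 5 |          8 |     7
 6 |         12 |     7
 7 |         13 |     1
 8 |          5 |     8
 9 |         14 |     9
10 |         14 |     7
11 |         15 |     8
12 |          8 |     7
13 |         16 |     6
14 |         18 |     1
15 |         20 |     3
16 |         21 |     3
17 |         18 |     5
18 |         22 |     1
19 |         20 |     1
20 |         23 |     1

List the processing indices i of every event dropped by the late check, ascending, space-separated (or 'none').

8 12 17

i=0 t=1 v=8: → [1,4); WM=1
i=1 t=2 v=1: → [1,5); WM=2
i=2 t=6 v=7: → [6,9); WM=6
i=3 t=7 v=5: → [6,10); WM=7
i=4 t=8 v=4: → [6,11); WM=8
i=5 t=8 v=7: → [6,11); WM=8
i=6 t=12 v=7: → [12,15); WM=12
i=7 t=13 v=1: → [12,16); WM=13
i=8 t=5 v=8: DROP (t<13-2); WM=13
i=9 t=14 v=9: → [12,17); WM=14
i=10 t=14 v=7: → [12,17); WM=14
i=11 t=15 v=8: → [12,18); WM=15
i=12 t=8 v=7: DROP (t<15-2); WM=15
i=13 t=16 v=6: → [12,19); WM=16
i=14 t=18 v=1: → [12,21); WM=18
i=15 t=20 v=3: → [12,23); WM=20
i=16 t=21 v=3: → [12,24); WM=21
i=17 t=18 v=5: DROP (t<21-2); WM=21
i=18 t=22 v=1: → [12,25); WM=22
i=19 t=20 v=1: → [12,25); WM=22
i=20 t=23 v=1: → [12,26); WM=23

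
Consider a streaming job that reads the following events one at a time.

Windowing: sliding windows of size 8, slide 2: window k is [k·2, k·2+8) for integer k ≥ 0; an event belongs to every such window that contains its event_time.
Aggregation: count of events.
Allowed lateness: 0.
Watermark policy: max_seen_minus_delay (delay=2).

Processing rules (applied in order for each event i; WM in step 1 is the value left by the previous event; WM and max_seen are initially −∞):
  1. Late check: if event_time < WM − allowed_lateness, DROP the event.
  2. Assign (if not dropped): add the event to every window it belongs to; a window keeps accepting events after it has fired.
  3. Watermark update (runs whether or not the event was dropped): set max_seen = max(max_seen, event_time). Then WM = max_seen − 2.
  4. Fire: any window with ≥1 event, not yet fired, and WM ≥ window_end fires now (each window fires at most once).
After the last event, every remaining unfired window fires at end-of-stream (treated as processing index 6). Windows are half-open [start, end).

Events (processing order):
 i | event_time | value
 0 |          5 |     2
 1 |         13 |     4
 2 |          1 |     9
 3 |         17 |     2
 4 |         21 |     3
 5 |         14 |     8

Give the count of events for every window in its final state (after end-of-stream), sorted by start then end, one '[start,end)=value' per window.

i=0 t=5 v=2: → [4,12),[2,10),[0,8); WM=3
i=1 t=13 v=4: → [12,20),[10,18),[8,16),[6,14); WM=11; [0,8) fires=1 [2,10) fires=1
i=2 t=1 v=9: DROP (t<11-0); WM=11
i=3 t=17 v=2: → [16,24),[14,22),[12,20),[10,18); WM=15; [4,12) fires=1 [6,14) fires=1
i=4 t=21 v=3: → [20,28),[18,26),[16,24),[14,22); WM=19; [8,16) fires=1 [10,18) fires=2
i=5 t=14 v=8: DROP (t<19-0); WM=19

[0,8)=1 [2,10)=1 [4,12)=1 [6,14)=1 [8,16)=1 [10,18)=2 [12,20)=2 [14,22)=2 [16,24)=2 [18,26)=1 [20,28)=1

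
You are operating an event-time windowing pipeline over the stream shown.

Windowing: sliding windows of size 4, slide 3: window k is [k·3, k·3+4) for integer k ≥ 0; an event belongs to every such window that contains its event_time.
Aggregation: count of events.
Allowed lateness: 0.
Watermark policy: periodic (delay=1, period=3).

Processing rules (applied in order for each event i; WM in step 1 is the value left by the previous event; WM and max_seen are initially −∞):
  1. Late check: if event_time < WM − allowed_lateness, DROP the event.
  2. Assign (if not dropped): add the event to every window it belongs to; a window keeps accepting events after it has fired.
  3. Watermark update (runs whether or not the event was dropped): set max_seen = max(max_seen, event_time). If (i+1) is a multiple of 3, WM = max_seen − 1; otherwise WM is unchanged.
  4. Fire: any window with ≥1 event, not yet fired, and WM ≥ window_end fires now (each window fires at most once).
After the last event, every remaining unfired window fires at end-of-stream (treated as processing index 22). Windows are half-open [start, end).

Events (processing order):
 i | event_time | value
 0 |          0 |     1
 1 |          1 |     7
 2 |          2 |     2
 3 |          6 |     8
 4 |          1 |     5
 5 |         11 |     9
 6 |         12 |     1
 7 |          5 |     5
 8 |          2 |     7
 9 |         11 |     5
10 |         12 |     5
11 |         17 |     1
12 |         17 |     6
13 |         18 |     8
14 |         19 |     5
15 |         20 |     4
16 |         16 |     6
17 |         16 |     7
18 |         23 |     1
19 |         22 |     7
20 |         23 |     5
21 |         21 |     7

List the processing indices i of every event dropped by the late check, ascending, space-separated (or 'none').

i=0 t=0 v=1: → [0,4); WM=−∞
i=1 t=1 v=7: → [0,4); WM=−∞
i=2 t=2 v=2: → [0,4); WM=1
i=3 t=6 v=8: → [6,10),[3,7); WM=1
i=4 t=1 v=5: → [0,4); WM=1
i=5 t=11 v=9: → [9,13); WM=10; [0,4) fires=4 [3,7) fires=1 [6,10) fires=1
i=6 t=12 v=1: → [12,16),[9,13); WM=10
i=7 t=5 v=5: DROP (t<10-0); WM=10
i=8 t=2 v=7: DROP (t<10-0); WM=11
i=9 t=11 v=5: → [9,13); WM=11
i=10 t=12 v=5: → [12,16),[9,13); WM=11
i=11 t=17 v=1: → [15,19); WM=16; [9,13) fires=4 [12,16) fires=2
i=12 t=17 v=6: → [15,19); WM=16
i=13 t=18 v=8: → [18,22),[15,19); WM=16
i=14 t=19 v=5: → [18,22); WM=18
i=15 t=20 v=4: → [18,22); WM=18
i=16 t=16 v=6: DROP (t<18-0); WM=18
i=17 t=16 v=7: DROP (t<18-0); WM=19; [15,19) fires=3
i=18 t=23 v=1: → [21,25); WM=19
i=19 t=22 v=7: → [21,25); WM=19
i=20 t=23 v=5: → [21,25); WM=22; [18,22) fires=3
i=21 t=21 v=7: DROP (t<22-0); WM=22

7 8 16 17 21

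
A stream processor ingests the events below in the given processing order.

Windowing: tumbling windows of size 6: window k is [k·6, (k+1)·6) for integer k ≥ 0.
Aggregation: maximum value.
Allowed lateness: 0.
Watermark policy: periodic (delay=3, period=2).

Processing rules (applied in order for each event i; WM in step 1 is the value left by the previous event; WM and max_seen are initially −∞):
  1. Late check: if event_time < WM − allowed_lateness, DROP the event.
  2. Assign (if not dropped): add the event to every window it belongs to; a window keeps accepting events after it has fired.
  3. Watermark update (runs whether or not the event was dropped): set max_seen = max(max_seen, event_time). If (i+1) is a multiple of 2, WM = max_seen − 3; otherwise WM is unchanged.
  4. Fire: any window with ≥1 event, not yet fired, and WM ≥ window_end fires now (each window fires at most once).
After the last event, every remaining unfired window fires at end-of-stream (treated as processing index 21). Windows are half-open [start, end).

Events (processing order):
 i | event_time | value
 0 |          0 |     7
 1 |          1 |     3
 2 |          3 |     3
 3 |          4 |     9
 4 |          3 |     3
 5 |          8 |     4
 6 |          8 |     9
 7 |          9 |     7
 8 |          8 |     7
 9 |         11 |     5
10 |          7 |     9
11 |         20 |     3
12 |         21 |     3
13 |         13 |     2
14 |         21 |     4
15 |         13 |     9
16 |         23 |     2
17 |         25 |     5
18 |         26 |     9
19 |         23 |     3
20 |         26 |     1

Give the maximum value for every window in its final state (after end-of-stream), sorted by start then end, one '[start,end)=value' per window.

[0,6)=9 [6,12)=9 [18,24)=4 [24,30)=9

i=0 t=0 v=7: → [0,6); WM=−∞
i=1 t=1 v=3: → [0,6); WM=-2
i=2 t=3 v=3: → [0,6); WM=-2
i=3 t=4 v=9: → [0,6); WM=1
i=4 t=3 v=3: → [0,6); WM=1
i=5 t=8 v=4: → [6,12); WM=5
i=6 t=8 v=9: → [6,12); WM=5
i=7 t=9 v=7: → [6,12); WM=6; [0,6) fires=9
i=8 t=8 v=7: → [6,12); WM=6
i=9 t=11 v=5: → [6,12); WM=8
i=10 t=7 v=9: DROP (t<8-0); WM=8
i=11 t=20 v=3: → [18,24); WM=17; [6,12) fires=9
i=12 t=21 v=3: → [18,24); WM=17
i=13 t=13 v=2: DROP (t<17-0); WM=18
i=14 t=21 v=4: → [18,24); WM=18
i=15 t=13 v=9: DROP (t<18-0); WM=18
i=16 t=23 v=2: → [18,24); WM=18
i=17 t=25 v=5: → [24,30); WM=22
i=18 t=26 v=9: → [24,30); WM=22
i=19 t=23 v=3: → [18,24); WM=23
i=20 t=26 v=1: → [24,30); WM=23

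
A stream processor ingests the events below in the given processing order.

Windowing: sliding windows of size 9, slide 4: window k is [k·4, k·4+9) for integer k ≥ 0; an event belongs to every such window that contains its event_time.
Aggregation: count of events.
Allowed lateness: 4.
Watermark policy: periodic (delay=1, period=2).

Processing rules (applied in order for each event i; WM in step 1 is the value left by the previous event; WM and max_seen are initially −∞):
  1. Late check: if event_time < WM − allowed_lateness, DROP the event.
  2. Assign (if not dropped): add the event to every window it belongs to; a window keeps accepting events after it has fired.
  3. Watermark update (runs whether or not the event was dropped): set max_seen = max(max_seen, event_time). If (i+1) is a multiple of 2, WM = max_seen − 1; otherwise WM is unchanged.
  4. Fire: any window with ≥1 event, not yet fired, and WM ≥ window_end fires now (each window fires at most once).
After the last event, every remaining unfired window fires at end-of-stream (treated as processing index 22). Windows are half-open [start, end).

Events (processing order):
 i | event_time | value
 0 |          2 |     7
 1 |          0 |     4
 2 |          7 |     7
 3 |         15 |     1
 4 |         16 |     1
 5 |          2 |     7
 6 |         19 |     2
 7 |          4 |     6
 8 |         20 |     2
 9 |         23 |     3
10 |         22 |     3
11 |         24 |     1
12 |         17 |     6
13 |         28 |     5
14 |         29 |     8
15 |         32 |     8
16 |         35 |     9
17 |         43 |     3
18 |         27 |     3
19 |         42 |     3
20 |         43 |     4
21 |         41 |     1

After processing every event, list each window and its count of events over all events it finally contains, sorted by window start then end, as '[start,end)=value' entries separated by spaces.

i=0 t=2 v=7: → [0,9); WM=−∞
i=1 t=0 v=4: → [0,9); WM=1
i=2 t=7 v=7: → [4,13),[0,9); WM=1
i=3 t=15 v=1: → [12,21),[8,17); WM=14; [0,9) fires=3 [4,13) fires=1
i=4 t=16 v=1: → [16,25),[12,21),[8,17); WM=14
i=5 t=2 v=7: DROP (t<14-4); WM=15
i=6 t=19 v=2: → [16,25),[12,21); WM=15
i=7 t=4 v=6: DROP (t<15-4); WM=18; [8,17) fires=2
i=8 t=20 v=2: → [20,29),[16,25),[12,21); WM=18
i=9 t=23 v=3: → [20,29),[16,25); WM=22; [12,21) fires=4
i=10 t=22 v=3: → [20,29),[16,25); WM=22
i=11 t=24 v=1: → [24,33),[20,29),[16,25); WM=23
i=12 t=17 v=6: DROP (t<23-4); WM=23
i=13 t=28 v=5: → [28,37),[24,33),[20,29); WM=27; [16,25) fires=6
i=14 t=29 v=8: → [28,37),[24,33); WM=27
i=15 t=32 v=8: → [32,41),[28,37),[24,33); WM=31; [20,29) fires=5
i=16 t=35 v=9: → [32,41),[28,37); WM=31
i=17 t=43 v=3: → [40,49),[36,45); WM=42; [24,33) fires=4 [28,37) fires=4 [32,41) fires=2
i=18 t=27 v=3: DROP (t<42-4); WM=42
i=19 t=42 v=3: → [40,49),[36,45); WM=42
i=20 t=43 v=4: → [40,49),[36,45); WM=42
i=21 t=41 v=1: → [40,49),[36,45); WM=42

[0,9)=3 [4,13)=1 [8,17)=2 [12,21)=4 [16,25)=6 [20,29)=5 [24,33)=4 [28,37)=4 [32,41)=2 [36,45)=4 [40,49)=4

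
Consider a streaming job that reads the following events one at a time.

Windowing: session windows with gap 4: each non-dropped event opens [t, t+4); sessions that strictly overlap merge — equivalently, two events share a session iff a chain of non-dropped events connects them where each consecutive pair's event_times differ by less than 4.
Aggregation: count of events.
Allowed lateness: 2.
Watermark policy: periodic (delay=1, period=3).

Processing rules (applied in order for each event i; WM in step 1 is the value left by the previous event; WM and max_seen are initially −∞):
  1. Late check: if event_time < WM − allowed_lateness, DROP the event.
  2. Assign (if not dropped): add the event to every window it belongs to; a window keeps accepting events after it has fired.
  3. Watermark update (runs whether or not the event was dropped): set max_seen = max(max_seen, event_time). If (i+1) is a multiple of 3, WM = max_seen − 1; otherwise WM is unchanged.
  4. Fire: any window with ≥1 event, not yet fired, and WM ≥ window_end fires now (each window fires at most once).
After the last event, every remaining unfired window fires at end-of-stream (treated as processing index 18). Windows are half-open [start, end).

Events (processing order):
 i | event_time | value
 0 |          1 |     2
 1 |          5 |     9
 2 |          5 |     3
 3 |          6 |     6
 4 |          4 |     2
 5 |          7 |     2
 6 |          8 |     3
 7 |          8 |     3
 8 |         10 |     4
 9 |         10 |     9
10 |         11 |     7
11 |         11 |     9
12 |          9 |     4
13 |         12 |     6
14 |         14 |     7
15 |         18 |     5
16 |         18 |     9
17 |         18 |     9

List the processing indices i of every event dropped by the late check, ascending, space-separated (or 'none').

i=0 t=1 v=2: → [1,5); WM=−∞
i=1 t=5 v=9: → [5,9); WM=−∞
i=2 t=5 v=3: → [5,9); WM=4
i=3 t=6 v=6: → [5,10); WM=4
i=4 t=4 v=2: → [1,10); WM=4
i=5 t=7 v=2: → [1,11); WM=6
i=6 t=8 v=3: → [1,12); WM=6
i=7 t=8 v=3: → [1,12); WM=6
i=8 t=10 v=4: → [1,14); WM=9
i=9 t=10 v=9: → [1,14); WM=9
i=10 t=11 v=7: → [1,15); WM=9
i=11 t=11 v=9: → [1,15); WM=10
i=12 t=9 v=4: → [1,15); WM=10
i=13 t=12 v=6: → [1,16); WM=10
i=14 t=14 v=7: → [1,18); WM=13
i=15 t=18 v=5: → [18,22); WM=13
i=16 t=18 v=9: → [18,22); WM=13
i=17 t=18 v=9: → [18,22); WM=17

none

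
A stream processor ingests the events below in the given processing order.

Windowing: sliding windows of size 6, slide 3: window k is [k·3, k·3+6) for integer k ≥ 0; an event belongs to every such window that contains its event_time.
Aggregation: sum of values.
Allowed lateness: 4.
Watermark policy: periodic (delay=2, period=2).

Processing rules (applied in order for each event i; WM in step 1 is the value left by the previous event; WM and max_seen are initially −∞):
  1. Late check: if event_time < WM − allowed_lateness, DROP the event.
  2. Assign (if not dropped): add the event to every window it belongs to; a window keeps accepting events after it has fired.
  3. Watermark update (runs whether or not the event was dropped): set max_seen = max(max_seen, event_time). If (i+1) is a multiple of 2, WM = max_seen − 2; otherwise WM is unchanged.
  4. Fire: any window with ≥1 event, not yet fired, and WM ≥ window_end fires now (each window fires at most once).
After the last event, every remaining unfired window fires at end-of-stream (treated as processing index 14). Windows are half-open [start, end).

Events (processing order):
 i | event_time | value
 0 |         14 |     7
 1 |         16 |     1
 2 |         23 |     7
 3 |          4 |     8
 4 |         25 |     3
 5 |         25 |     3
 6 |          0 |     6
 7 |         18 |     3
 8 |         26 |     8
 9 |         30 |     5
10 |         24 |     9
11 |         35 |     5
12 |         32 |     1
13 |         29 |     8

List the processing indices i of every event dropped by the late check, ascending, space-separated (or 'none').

i=0 t=14 v=7: → [12,18),[9,15); WM=−∞
i=1 t=16 v=1: → [15,21),[12,18); WM=14
i=2 t=23 v=7: → [21,27),[18,24); WM=14
i=3 t=4 v=8: DROP (t<14-4); WM=21; [9,15) fires=7 [12,18) fires=8 [15,21) fires=1
i=4 t=25 v=3: → [24,30),[21,27); WM=21
i=5 t=25 v=3: → [24,30),[21,27); WM=23
i=6 t=0 v=6: DROP (t<23-4); WM=23
i=7 t=18 v=3: DROP (t<23-4); WM=23
i=8 t=26 v=8: → [24,30),[21,27); WM=23
i=9 t=30 v=5: → [30,36),[27,33); WM=28; [18,24) fires=7 [21,27) fires=21
i=10 t=24 v=9: → [24,30),[21,27); WM=28
i=11 t=35 v=5: → [33,39),[30,36); WM=33; [24,30) fires=23 [27,33) fires=5
i=12 t=32 v=1: → [30,36),[27,33); WM=33
i=13 t=29 v=8: → [27,33),[24,30); WM=33

3 6 7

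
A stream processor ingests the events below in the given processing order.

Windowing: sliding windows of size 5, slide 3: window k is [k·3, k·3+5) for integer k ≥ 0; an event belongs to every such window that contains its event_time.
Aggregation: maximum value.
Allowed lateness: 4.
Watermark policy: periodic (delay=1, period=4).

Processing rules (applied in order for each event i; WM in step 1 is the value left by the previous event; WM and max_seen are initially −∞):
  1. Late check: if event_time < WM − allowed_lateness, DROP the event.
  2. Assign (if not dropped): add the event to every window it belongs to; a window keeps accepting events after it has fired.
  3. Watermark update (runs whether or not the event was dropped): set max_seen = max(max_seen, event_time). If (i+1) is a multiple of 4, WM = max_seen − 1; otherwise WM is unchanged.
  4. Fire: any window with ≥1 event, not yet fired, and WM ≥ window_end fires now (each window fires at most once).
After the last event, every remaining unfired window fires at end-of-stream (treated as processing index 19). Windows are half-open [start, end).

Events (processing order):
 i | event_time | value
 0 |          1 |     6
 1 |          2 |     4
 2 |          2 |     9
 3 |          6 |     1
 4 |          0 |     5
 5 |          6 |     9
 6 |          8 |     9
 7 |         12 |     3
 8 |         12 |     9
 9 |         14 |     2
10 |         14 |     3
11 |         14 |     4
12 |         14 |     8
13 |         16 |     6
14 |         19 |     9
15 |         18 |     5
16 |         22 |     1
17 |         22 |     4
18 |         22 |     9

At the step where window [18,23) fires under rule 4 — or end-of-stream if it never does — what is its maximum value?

9

i=0 t=1 v=6: → [0,5); WM=−∞
i=1 t=2 v=4: → [0,5); WM=−∞
i=2 t=2 v=9: → [0,5); WM=−∞
i=3 t=6 v=1: → [6,11),[3,8); WM=5; [0,5) fires=9
i=4 t=0 v=5: DROP (t<5-4); WM=5
i=5 t=6 v=9: → [6,11),[3,8); WM=5
i=6 t=8 v=9: → [6,11); WM=5
i=7 t=12 v=3: → [12,17),[9,14); WM=11; [3,8) fires=9 [6,11) fires=9
i=8 t=12 v=9: → [12,17),[9,14); WM=11
i=9 t=14 v=2: → [12,17); WM=11
i=10 t=14 v=3: → [12,17); WM=11
i=11 t=14 v=4: → [12,17); WM=13
i=12 t=14 v=8: → [12,17); WM=13
i=13 t=16 v=6: → [15,20),[12,17); WM=13
i=14 t=19 v=9: → [18,23),[15,20); WM=13
i=15 t=18 v=5: → [18,23),[15,20); WM=18; [9,14) fires=9 [12,17) fires=9
i=16 t=22 v=1: → [21,26),[18,23); WM=18
i=17 t=22 v=4: → [21,26),[18,23); WM=18
i=18 t=22 v=9: → [21,26),[18,23); WM=18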